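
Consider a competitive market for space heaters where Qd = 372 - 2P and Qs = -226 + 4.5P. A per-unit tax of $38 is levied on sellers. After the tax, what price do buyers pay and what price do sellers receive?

Pre-tax equilibrium: P* = 92, Q* = 188.
Tax on sellers shifts supply to Qs = -226 + 4.5(P − 38) = -397 + 4.5P.
372 - 2P = -397 + 4.5P gives buyer price Pb = 1538/13; sellers receive Ps = 1538/13 − 38 = 1044/13.
New quantity: Q = 372 − 2(1538/13) = 1760/13.

Buyers pay 1538/13, sellers receive 1044/13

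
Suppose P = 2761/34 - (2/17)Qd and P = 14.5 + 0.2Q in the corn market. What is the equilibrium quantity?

Q* = 210

Set the two price expressions equal: 2761/34 - (2/17)Q = 14.5 + 0.2Q.
1134/17 = (27/85)Q, so Q* = 210.
P* = 2761/34 − (2/17)(210) = 56.5.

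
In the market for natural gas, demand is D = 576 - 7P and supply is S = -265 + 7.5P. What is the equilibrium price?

Set D = S: 576 - 7P = -265 + 7.5P.
841 = 14.5P, so P* = 58.
Q* = 576 − 7(58) = 170.

P* = 58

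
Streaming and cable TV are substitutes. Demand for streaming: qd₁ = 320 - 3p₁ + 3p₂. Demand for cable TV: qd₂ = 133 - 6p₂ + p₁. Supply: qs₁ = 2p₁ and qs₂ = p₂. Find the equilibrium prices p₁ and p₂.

Market 1: 320 - 3p₁ + 3p₂ = 2p₁ → 5p₁ - 3p₂ = 320.
Market 2: 7p₂ - p₁ = 133.
Eliminating p₂: 7×(1) + 3×(2) gives 32p₁ = 2639, so p₁ = 82.46875.
Back-substitute into (2): p₂ = (133 + 1×82.46875) / 7 = 30.78125.

p₁ = 82.46875, p₂ = 30.78125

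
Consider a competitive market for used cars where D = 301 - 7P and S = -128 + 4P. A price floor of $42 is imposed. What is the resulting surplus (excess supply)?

Surplus = 33

Equilibrium price would be P* = 39, so the floor at 42 binds.
At P = 42: D = 7, S = 40.
Surplus = 40 − 7 = 33.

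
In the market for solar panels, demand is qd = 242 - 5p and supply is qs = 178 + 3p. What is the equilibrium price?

p* = 8

Set qd = qs: 242 - 5p = 178 + 3p.
64 = 8p, so p* = 8.
q* = 242 − 5(8) = 202.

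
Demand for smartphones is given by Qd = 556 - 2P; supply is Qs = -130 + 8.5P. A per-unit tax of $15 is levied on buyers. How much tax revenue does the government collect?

Pre-tax equilibrium: P* = 196/3, Q* = 1276/3.
Tax on buyers shifts demand to Qd = 556 − 2(P + 15) = 526 - 2P.
526 - 2P = -130 + 8.5P gives seller price Ps = 1312/21; buyers pay Pb = 1312/21 + 15 = 1627/21.
New quantity: Q = 556 − 2(1627/21) = 8422/21.
Revenue = 15 × 8422/21 = 42110/7.

Tax revenue = 42110/7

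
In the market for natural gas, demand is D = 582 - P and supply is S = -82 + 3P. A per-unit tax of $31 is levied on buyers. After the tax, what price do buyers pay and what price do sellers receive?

Buyers pay $189.25, sellers receive $158.25

Pre-tax equilibrium: P* = 166, Q* = 416.
Tax on buyers shifts demand to D = 582 − 1(P + 31) = 551 - P.
551 - P = -82 + 3P gives seller price Ps = 158.25; buyers pay Pb = 158.25 + 31 = 189.25.
New quantity: Q = 582 − 1(189.25) = 392.75.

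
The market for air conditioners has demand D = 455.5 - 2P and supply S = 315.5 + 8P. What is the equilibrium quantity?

Q* = 427.5

Set D = S: 455.5 - 2P = 315.5 + 8P.
140 = 10P, so P* = 14.
Q* = 455.5 − 2(14) = 427.5.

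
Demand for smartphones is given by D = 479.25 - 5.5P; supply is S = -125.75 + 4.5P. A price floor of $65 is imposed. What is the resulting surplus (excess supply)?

Surplus = 45

Equilibrium price would be P* = 60.5, so the floor at 65 binds.
At P = 65: D = 121.75, S = 166.75.
Surplus = 166.75 − 121.75 = 45.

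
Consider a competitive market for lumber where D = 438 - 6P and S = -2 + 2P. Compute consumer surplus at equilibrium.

Consumer surplus = 972

Equilibrium: 438 - 6P = -2 + 2P gives P* = 55, Q* = 108.
Demand choke price (D = 0): P = 73.
CS = ½(73 − 55)(108) = 972.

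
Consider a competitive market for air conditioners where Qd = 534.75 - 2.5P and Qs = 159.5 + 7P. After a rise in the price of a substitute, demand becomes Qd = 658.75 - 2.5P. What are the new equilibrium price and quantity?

Original equilibrium: P* = 39.5, Q* = 436.
New equilibrium: 658.75 - 2.5P = 159.5 + 7P, so 499.25 = 9.5P and P' = 1997/38; Q' = 658.75 − 2.5(1997/38) = 10020/19.

P' = 1997/38, Q' = 10020/19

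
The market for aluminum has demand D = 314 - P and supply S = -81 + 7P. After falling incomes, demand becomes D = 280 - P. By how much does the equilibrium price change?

Original equilibrium: P* = 49.375, Q* = 264.625.
New equilibrium: 280 - P = -81 + 7P, so 361 = 8P and P' = 45.125; Q' = 280 − 1(45.125) = 234.875.
Change in price: 45.125 − 49.375 = -4.25.

ΔP = -4.25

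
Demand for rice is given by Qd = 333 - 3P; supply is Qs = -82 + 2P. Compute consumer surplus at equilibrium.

Consumer surplus = 1176

Equilibrium: 333 - 3P = -82 + 2P gives P* = 83, Q* = 84.
Demand choke price (Qd = 0): P = 111.
CS = ½(111 − 83)(84) = 1176.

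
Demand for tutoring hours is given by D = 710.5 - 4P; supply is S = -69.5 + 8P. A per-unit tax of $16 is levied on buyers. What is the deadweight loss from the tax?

Deadweight loss = 1024/3

Pre-tax equilibrium: P* = 65, Q* = 450.5.
Tax on buyers shifts demand to D = 710.5 − 4(P + 16) = 646.5 - 4P.
646.5 - 4P = -69.5 + 8P gives seller price Ps = 179/3; buyers pay Pb = 179/3 + 16 = 227/3.
New quantity: Q = 710.5 − 4(227/3) = 2447/6.
DWL = ½ × 16 × (450.5 − 2447/6) = 1024/3.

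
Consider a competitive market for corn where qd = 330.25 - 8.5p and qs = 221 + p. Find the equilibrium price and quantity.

p* = 11.5, q* = 232.5

Set qd = qs: 330.25 - 8.5p = 221 + p.
109.25 = 9.5p, so p* = 11.5.
q* = 330.25 − 8.5(11.5) = 232.5.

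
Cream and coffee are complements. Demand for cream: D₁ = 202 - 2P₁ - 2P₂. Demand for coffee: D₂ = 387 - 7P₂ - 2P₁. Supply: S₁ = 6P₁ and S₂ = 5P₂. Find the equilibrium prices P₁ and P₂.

Market 1: 202 - 2P₁ - 2P₂ = 6P₁ → 8P₁ + 2P₂ = 202.
Market 2: 12P₂ + 2P₁ = 387.
Eliminating P₂: 12×(1) − 2×(2) gives 92P₁ = 1650, so P₁ = 825/46.
Back-substitute into (2): P₂ = (387 − 2×825/46) / 12 = 673/23.

P₁ = 825/46, P₂ = 673/23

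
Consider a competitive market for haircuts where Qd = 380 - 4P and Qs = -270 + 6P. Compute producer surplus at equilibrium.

Producer surplus = 1200

Equilibrium: 380 - 4P = -270 + 6P gives P* = 65, Q* = 120.
Supply starts at P = 45 (where Qs = 0).
PS = ½(65 − 45)(120) = 1200.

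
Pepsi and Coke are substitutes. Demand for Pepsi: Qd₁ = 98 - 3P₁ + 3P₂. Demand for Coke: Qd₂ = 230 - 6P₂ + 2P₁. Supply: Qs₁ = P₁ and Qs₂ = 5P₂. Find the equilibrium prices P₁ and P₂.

Market 1: 98 - 3P₁ + 3P₂ = P₁ → 4P₁ - 3P₂ = 98.
Market 2: 11P₂ - 2P₁ = 230.
Eliminating P₂: 11×(1) + 3×(2) gives 38P₁ = 1768, so P₁ = 884/19.
Back-substitute into (2): P₂ = (230 + 2×884/19) / 11 = 558/19.

P₁ = 884/19, P₂ = 558/19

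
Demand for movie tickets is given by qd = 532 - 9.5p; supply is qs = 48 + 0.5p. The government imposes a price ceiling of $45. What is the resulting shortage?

Equilibrium price would be p* = 48.4, so the ceiling at 45 binds.
At p = 45: qd = 532 − 9.5(45) = 104.5, qs = 48 + 0.5(45) = 70.5.
Shortage = 104.5 − 70.5 = 34.

Shortage = 34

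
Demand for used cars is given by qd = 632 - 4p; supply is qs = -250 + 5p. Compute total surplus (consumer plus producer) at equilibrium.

Total surplus = 12960

Equilibrium: 632 - 4p = -250 + 5p gives p* = 98, q* = 240.
Demand choke price: p = 158; supply starts at p = 50.
CS = ½(158 − 98)(240) = 7200; PS = ½(98 − 50)(240) = 5760.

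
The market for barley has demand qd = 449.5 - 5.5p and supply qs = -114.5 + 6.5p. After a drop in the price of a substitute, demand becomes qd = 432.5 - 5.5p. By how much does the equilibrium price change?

Original equilibrium: p* = 47, q* = 191.
New equilibrium: 432.5 - 5.5p = -114.5 + 6.5p, so 547 = 12p and p' = 547/12; q' = 432.5 − 5.5(547/12) = 4363/24.
Change in price: 547/12 − 47 = -17/12.

Δp = -17/12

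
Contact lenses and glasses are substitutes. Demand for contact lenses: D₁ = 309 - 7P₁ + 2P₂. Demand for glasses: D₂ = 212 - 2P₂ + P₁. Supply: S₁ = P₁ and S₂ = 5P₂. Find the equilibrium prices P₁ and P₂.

Market 1: 309 - 7P₁ + 2P₂ = P₁ → 8P₁ - 2P₂ = 309.
Market 2: 7P₂ - P₁ = 212.
Eliminating P₂: 7×(1) + 2×(2) gives 54P₁ = 2587, so P₁ = 2587/54.
Back-substitute into (2): P₂ = (212 + 1×2587/54) / 7 = 2005/54.

P₁ = 2587/54, P₂ = 2005/54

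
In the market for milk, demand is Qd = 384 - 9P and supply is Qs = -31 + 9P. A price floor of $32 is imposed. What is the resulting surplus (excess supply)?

Equilibrium price would be P* = 415/18, so the floor at 32 binds.
At P = 32: Qd = 96, Qs = 257.
Surplus = 257 − 96 = 161.

Surplus = 161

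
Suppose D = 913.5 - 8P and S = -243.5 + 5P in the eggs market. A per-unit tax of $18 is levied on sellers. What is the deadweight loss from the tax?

Deadweight loss = 6480/13

Pre-tax equilibrium: P* = 89, Q* = 201.5.
Tax on sellers shifts supply to S = -243.5 + 5(P − 18) = -333.5 + 5P.
913.5 - 8P = -333.5 + 5P gives buyer price Pb = 1247/13; sellers receive Ps = 1247/13 − 18 = 1013/13.
New quantity: Q = 913.5 − 8(1247/13) = 3799/26.
DWL = ½ × 18 × (201.5 − 3799/26) = 6480/13.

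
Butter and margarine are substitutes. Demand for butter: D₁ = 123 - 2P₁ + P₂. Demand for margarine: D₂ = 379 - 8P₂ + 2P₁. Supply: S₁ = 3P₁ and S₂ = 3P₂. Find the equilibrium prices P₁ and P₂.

P₁ = 1732/53, P₂ = 2141/53

Market 1: 123 - 2P₁ + P₂ = 3P₁ → 5P₁ - P₂ = 123.
Market 2: 11P₂ - 2P₁ = 379.
Eliminating P₂: 11×(1) + 1×(2) gives 53P₁ = 1732, so P₁ = 1732/53.
Back-substitute into (2): P₂ = (379 + 2×1732/53) / 11 = 2141/53.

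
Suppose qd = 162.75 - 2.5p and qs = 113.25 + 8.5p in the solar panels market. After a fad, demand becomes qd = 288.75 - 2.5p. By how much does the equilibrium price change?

Original equilibrium: p* = 4.5, q* = 151.5.
New equilibrium: 288.75 - 2.5p = 113.25 + 8.5p, so 175.5 = 11p and p' = 351/22; q' = 288.75 − 2.5(351/22) = 5475/22.
Change in price: 351/22 − 4.5 = 126/11.

Δp = 126/11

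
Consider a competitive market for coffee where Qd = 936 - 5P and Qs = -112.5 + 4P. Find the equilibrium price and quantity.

Set Qd = Qs: 936 - 5P = -112.5 + 4P.
1048.5 = 9P, so P* = 116.5.
Q* = 936 − 5(116.5) = 353.5.

P* = 116.5, Q* = 353.5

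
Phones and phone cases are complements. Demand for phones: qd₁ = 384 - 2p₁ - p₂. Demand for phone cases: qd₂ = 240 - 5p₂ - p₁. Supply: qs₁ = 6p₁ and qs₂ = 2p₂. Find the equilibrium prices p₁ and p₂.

p₁ = 2448/55, p₂ = 1536/55

Market 1: 384 - 2p₁ - p₂ = 6p₁ → 8p₁ + p₂ = 384.
Market 2: 7p₂ + p₁ = 240.
Eliminating p₂: 7×(1) − 1×(2) gives 55p₁ = 2448, so p₁ = 2448/55.
Back-substitute into (2): p₂ = (240 − 1×2448/55) / 7 = 1536/55.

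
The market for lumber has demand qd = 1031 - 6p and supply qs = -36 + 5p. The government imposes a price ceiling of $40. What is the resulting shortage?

Shortage = 627

Equilibrium price would be p* = 97, so the ceiling at 40 binds.
At p = 40: qd = 1031 − 6(40) = 791, qs = -36 + 5(40) = 164.
Shortage = 791 − 164 = 627.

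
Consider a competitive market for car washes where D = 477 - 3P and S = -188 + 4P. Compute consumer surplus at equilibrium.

Consumer surplus = 6144

Equilibrium: 477 - 3P = -188 + 4P gives P* = 95, Q* = 192.
Demand choke price (D = 0): P = 159.
CS = ½(159 − 95)(192) = 6144.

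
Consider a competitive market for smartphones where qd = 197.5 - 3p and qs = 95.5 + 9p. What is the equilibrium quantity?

Set qd = qs: 197.5 - 3p = 95.5 + 9p.
102 = 12p, so p* = 8.5.
q* = 197.5 − 3(8.5) = 172.

q* = 172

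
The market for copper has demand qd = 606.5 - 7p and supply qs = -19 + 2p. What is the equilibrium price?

p* = 69.5

Set qd = qs: 606.5 - 7p = -19 + 2p.
625.5 = 9p, so p* = 69.5.
q* = 606.5 − 7(69.5) = 120.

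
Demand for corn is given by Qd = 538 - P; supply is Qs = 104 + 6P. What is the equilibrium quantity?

Set Qd = Qs: 538 - P = 104 + 6P.
434 = 7P, so P* = 62.
Q* = 538 − 1(62) = 476.

Q* = 476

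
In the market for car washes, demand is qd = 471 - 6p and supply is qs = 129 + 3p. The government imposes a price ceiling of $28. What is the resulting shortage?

Equilibrium price would be p* = 38, so the ceiling at 28 binds.
At p = 28: qd = 471 − 6(28) = 303, qs = 129 + 3(28) = 213.
Shortage = 303 − 213 = 90.

Shortage = 90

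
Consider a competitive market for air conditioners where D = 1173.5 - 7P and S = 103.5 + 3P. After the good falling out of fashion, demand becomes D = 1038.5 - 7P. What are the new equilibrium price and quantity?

Original equilibrium: P* = 107, Q* = 424.5.
New equilibrium: 1038.5 - 7P = 103.5 + 3P, so 935 = 10P and P' = 93.5; Q' = 1038.5 − 7(93.5) = 384.

P' = 93.5, Q' = 384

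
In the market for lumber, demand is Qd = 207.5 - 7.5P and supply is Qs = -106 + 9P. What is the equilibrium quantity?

Set Qd = Qs: 207.5 - 7.5P = -106 + 9P.
313.5 = 16.5P, so P* = 19.
Q* = 207.5 − 7.5(19) = 65.

Q* = 65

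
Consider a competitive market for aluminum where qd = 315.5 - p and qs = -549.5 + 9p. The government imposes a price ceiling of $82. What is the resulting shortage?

Shortage = 45

Equilibrium price would be p* = 86.5, so the ceiling at 82 binds.
At p = 82: qd = 315.5 − 1(82) = 233.5, qs = -549.5 + 9(82) = 188.5.
Shortage = 233.5 − 188.5 = 45.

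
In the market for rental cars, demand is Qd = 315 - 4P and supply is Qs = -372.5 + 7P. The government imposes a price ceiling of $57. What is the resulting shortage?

Equilibrium price would be P* = 62.5, so the ceiling at 57 binds.
At P = 57: Qd = 315 − 4(57) = 87, Qs = -372.5 + 7(57) = 26.5.
Shortage = 87 − 26.5 = 60.5.

Shortage = 60.5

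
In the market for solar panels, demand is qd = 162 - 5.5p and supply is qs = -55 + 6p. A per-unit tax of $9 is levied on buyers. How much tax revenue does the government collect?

Tax revenue = 6705/23

Pre-tax equilibrium: p* = 434/23, q* = 1339/23.
Tax on buyers shifts demand to qd = 162 − 5.5(p + 9) = 112.5 - 5.5p.
112.5 - 5.5p = -55 + 6p gives seller price ps = 335/23; buyers pay pb = 335/23 + 9 = 542/23.
New quantity: q = 162 − 5.5(542/23) = 745/23.
Revenue = 9 × 745/23 = 6705/23.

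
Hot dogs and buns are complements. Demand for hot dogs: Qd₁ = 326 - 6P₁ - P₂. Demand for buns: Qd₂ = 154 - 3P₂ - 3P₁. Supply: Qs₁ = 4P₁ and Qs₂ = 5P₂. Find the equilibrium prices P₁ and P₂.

Market 1: 326 - 6P₁ - P₂ = 4P₁ → 10P₁ + P₂ = 326.
Market 2: 8P₂ + 3P₁ = 154.
Eliminating P₂: 8×(1) − 1×(2) gives 77P₁ = 2454, so P₁ = 2454/77.
Back-substitute into (2): P₂ = (154 − 3×2454/77) / 8 = 562/77.

P₁ = 2454/77, P₂ = 562/77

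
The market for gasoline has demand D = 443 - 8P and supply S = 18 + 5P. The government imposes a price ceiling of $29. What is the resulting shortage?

Shortage = 48

Equilibrium price would be P* = 425/13, so the ceiling at 29 binds.
At P = 29: D = 443 − 8(29) = 211, S = 18 + 5(29) = 163.
Shortage = 211 − 163 = 48.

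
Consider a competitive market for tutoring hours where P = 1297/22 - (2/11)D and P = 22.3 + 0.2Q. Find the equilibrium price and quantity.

Set the two price expressions equal: 1297/22 - (2/11)Q = 22.3 + 0.2Q.
2016/55 = (21/55)Q, so Q* = 96.
P* = 1297/22 − (2/11)(96) = 41.5.

P* = 41.5, Q* = 96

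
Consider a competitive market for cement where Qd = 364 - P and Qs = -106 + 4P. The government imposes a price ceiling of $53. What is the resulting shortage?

Equilibrium price would be P* = 94, so the ceiling at 53 binds.
At P = 53: Qd = 364 − 1(53) = 311, Qs = -106 + 4(53) = 106.
Shortage = 311 − 106 = 205.

Shortage = 205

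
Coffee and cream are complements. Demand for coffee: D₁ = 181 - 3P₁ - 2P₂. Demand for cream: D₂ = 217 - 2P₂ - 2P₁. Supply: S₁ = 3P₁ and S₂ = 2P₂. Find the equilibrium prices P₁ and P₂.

Market 1: 181 - 3P₁ - 2P₂ = 3P₁ → 6P₁ + 2P₂ = 181.
Market 2: 4P₂ + 2P₁ = 217.
Eliminating P₂: 4×(1) − 2×(2) gives 20P₁ = 290, so P₁ = 14.5.
Back-substitute into (2): P₂ = (217 − 2×14.5) / 4 = 47.

P₁ = 14.5, P₂ = 47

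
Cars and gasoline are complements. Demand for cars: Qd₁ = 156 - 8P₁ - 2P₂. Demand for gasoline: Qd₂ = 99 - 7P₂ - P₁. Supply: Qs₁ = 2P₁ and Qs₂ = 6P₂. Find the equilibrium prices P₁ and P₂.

Market 1: 156 - 8P₁ - 2P₂ = 2P₁ → 10P₁ + 2P₂ = 156.
Market 2: 13P₂ + P₁ = 99.
Eliminating P₂: 13×(1) − 2×(2) gives 128P₁ = 1830, so P₁ = 14.296875.
Back-substitute into (2): P₂ = (99 − 1×14.296875) / 13 = 6.515625.

P₁ = 14.296875, P₂ = 6.515625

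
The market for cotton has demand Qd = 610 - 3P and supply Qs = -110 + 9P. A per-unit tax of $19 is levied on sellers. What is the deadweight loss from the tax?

Deadweight loss = 406.125

Pre-tax equilibrium: P* = 60, Q* = 430.
Tax on sellers shifts supply to Qs = -110 + 9(P − 19) = -281 + 9P.
610 - 3P = -281 + 9P gives buyer price Pb = 74.25; sellers receive Ps = 74.25 − 19 = 55.25.
New quantity: Q = 610 − 3(74.25) = 387.25.
DWL = ½ × 19 × (430 − 387.25) = 406.125.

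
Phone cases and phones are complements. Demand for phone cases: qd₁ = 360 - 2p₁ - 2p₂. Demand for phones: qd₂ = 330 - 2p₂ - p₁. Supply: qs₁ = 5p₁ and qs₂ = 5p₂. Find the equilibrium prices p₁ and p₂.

Market 1: 360 - 2p₁ - 2p₂ = 5p₁ → 7p₁ + 2p₂ = 360.
Market 2: 7p₂ + p₁ = 330.
Eliminating p₂: 7×(1) − 2×(2) gives 47p₁ = 1860, so p₁ = 1860/47.
Back-substitute into (2): p₂ = (330 − 1×1860/47) / 7 = 1950/47.

p₁ = 1860/47, p₂ = 1950/47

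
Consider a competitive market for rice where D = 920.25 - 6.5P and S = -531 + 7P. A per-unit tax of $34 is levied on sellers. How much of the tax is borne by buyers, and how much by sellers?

Buyers bear 476/27, sellers bear 442/27

Pre-tax equilibrium: P* = 107.5, Q* = 221.5.
Tax on sellers shifts supply to S = -531 + 7(P − 34) = -769 + 7P.
920.25 - 6.5P = -769 + 7P gives buyer price Pb = 6757/54; sellers receive Ps = 6757/54 − 34 = 4921/54.
New quantity: Q = 920.25 − 6.5(6757/54) = 5773/54.
Buyer burden = 6757/54 − 107.5 = 476/27; seller burden = 107.5 − 4921/54 = 442/27.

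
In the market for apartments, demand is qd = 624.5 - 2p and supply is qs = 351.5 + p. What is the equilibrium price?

p* = 91

Set qd = qs: 624.5 - 2p = 351.5 + p.
273 = 3p, so p* = 91.
q* = 624.5 − 2(91) = 442.5.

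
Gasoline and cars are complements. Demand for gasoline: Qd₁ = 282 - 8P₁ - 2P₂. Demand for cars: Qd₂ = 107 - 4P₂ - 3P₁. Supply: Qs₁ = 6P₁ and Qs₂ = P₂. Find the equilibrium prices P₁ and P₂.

Market 1: 282 - 8P₁ - 2P₂ = 6P₁ → 14P₁ + 2P₂ = 282.
Market 2: 5P₂ + 3P₁ = 107.
Eliminating P₂: 5×(1) − 2×(2) gives 64P₁ = 1196, so P₁ = 18.6875.
Back-substitute into (2): P₂ = (107 − 3×18.6875) / 5 = 10.1875.

P₁ = 18.6875, P₂ = 10.1875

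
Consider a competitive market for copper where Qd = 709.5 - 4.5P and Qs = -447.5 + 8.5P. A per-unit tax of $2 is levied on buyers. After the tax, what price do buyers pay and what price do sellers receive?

Pre-tax equilibrium: P* = 89, Q* = 309.
Tax on buyers shifts demand to Qd = 709.5 − 4.5(P + 2) = 700.5 - 4.5P.
700.5 - 4.5P = -447.5 + 8.5P gives seller price Ps = 1148/13; buyers pay Pb = 1148/13 + 2 = 1174/13.
New quantity: Q = 709.5 − 4.5(1174/13) = 7881/26.

Buyers pay 1174/13, sellers receive 1148/13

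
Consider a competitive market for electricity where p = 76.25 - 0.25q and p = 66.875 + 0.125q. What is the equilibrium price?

Set the two price expressions equal: 76.25 - 0.25q = 66.875 + 0.125q.
9.375 = 0.375q, so q* = 25.
p* = 76.25 − (0.25)(25) = 70.

p* = 70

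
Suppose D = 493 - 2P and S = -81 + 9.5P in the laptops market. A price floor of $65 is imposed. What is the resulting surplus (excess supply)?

Equilibrium price would be P* = 1148/23, so the floor at 65 binds.
At P = 65: D = 363, S = 536.5.
Surplus = 536.5 − 363 = 173.5.

Surplus = 173.5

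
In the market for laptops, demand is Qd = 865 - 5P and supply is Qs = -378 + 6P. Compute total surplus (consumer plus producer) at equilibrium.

Equilibrium: 865 - 5P = -378 + 6P gives P* = 113, Q* = 300.
Demand choke price: P = 173; supply starts at P = 63.
CS = ½(173 − 113)(300) = 9000; PS = ½(113 − 63)(300) = 7500.

Total surplus = 16500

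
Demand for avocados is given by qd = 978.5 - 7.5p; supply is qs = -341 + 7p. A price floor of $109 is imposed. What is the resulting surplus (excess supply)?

Equilibrium price would be p* = 91, so the floor at 109 binds.
At p = 109: qd = 161, qs = 422.
Surplus = 422 − 161 = 261.

Surplus = 261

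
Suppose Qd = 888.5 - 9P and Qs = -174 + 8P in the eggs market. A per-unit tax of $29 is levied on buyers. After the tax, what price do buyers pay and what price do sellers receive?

Pre-tax equilibrium: P* = 62.5, Q* = 326.
Tax on buyers shifts demand to Qd = 888.5 − 9(P + 29) = 627.5 - 9P.
627.5 - 9P = -174 + 8P gives seller price Ps = 1603/34; buyers pay Pb = 1603/34 + 29 = 2589/34.
New quantity: Q = 888.5 − 9(2589/34) = 3454/17.

Buyers pay 2589/34, sellers receive 1603/34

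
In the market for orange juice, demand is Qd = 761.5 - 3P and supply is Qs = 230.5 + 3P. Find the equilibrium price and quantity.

P* = 88.5, Q* = 496

Set Qd = Qs: 761.5 - 3P = 230.5 + 3P.
531 = 6P, so P* = 88.5.
Q* = 761.5 − 3(88.5) = 496.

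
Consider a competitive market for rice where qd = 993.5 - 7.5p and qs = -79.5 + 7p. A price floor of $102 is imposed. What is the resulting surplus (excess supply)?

Surplus = 406

Equilibrium price would be p* = 74, so the floor at 102 binds.
At p = 102: qd = 228.5, qs = 634.5.
Surplus = 634.5 − 228.5 = 406.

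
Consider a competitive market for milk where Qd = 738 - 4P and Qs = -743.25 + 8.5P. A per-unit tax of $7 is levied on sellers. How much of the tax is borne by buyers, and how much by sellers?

Pre-tax equilibrium: P* = 118.5, Q* = 264.
Tax on sellers shifts supply to Qs = -743.25 + 8.5(P − 7) = -802.75 + 8.5P.
738 - 4P = -802.75 + 8.5P gives buyer price Pb = 123.26; sellers receive Ps = 123.26 − 7 = 116.26.
New quantity: Q = 738 − 4(123.26) = 244.96.
Buyer burden = 123.26 − 118.5 = 4.76; seller burden = 118.5 − 116.26 = 2.24.

Buyers bear $4.76, sellers bear $2.24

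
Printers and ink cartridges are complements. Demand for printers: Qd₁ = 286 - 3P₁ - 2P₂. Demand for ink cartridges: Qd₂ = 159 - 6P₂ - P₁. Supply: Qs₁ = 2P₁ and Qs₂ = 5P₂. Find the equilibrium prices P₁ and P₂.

Market 1: 286 - 3P₁ - 2P₂ = 2P₁ → 5P₁ + 2P₂ = 286.
Market 2: 11P₂ + P₁ = 159.
Eliminating P₂: 11×(1) − 2×(2) gives 53P₁ = 2828, so P₁ = 2828/53.
Back-substitute into (2): P₂ = (159 − 1×2828/53) / 11 = 509/53.

P₁ = 2828/53, P₂ = 509/53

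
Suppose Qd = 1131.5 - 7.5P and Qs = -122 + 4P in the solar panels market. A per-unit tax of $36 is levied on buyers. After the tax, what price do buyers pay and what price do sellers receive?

Buyers pay 2795/23, sellers receive 1967/23

Pre-tax equilibrium: P* = 109, Q* = 314.
Tax on buyers shifts demand to Qd = 1131.5 − 7.5(P + 36) = 861.5 - 7.5P.
861.5 - 7.5P = -122 + 4P gives seller price Ps = 1967/23; buyers pay Pb = 1967/23 + 36 = 2795/23.
New quantity: Q = 1131.5 − 7.5(2795/23) = 5062/23.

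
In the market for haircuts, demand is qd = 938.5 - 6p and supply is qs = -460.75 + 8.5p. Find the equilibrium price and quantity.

p* = 96.5, q* = 359.5

Set qd = qs: 938.5 - 6p = -460.75 + 8.5p.
1399.25 = 14.5p, so p* = 96.5.
q* = 938.5 − 6(96.5) = 359.5.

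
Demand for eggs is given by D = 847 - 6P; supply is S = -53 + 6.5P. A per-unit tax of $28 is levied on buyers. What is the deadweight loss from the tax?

Pre-tax equilibrium: P* = 72, Q* = 415.
Tax on buyers shifts demand to D = 847 − 6(P + 28) = 679 - 6P.
679 - 6P = -53 + 6.5P gives seller price Ps = 58.56; buyers pay Pb = 58.56 + 28 = 86.56.
New quantity: Q = 847 − 6(86.56) = 327.64.
DWL = ½ × 28 × (415 − 327.64) = 1223.04.

Deadweight loss = 1223.04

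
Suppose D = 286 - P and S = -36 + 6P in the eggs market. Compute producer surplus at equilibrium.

Equilibrium: 286 - P = -36 + 6P gives P* = 46, Q* = 240.
Supply starts at P = 6 (where S = 0).
PS = ½(46 − 6)(240) = 4800.

Producer surplus = 4800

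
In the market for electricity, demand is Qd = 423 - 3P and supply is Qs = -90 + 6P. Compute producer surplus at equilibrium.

Producer surplus = 5292

Equilibrium: 423 - 3P = -90 + 6P gives P* = 57, Q* = 252.
Supply starts at P = 15 (where Qs = 0).
PS = ½(57 − 15)(252) = 5292.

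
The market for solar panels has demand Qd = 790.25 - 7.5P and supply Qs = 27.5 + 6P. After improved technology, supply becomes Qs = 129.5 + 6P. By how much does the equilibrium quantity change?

ΔQ = 170/3

Original equilibrium: P* = 56.5, Q* = 366.5.
New equilibrium: 790.25 - 7.5P = 129.5 + 6P, so 660.75 = 13.5P and P' = 881/18; Q' = 790.25 − 7.5(881/18) = 2539/6.
Change in quantity: 2539/6 − 366.5 = 170/3.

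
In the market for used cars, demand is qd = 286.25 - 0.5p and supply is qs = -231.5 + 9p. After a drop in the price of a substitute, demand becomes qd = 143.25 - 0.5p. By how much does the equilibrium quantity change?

Δq = -2574/19

Original equilibrium: p* = 54.5, q* = 259.
New equilibrium: 143.25 - 0.5p = -231.5 + 9p, so 374.75 = 9.5p and p' = 1499/38; q' = 143.25 − 0.5(1499/38) = 2347/19.
Change in quantity: 2347/19 − 259 = -2574/19.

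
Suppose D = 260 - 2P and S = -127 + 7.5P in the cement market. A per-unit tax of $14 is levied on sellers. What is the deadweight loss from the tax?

Deadweight loss = 2940/19

Pre-tax equilibrium: P* = 774/19, Q* = 3392/19.
Tax on sellers shifts supply to S = -127 + 7.5(P − 14) = -232 + 7.5P.
260 - 2P = -232 + 7.5P gives buyer price Pb = 984/19; sellers receive Ps = 984/19 − 14 = 718/19.
New quantity: Q = 260 − 2(984/19) = 2972/19.
DWL = ½ × 14 × (3392/19 − 2972/19) = 2940/19.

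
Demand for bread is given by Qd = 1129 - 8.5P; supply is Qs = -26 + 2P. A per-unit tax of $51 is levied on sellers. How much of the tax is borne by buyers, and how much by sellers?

Buyers bear 68/7, sellers bear 289/7

Pre-tax equilibrium: P* = 110, Q* = 194.
Tax on sellers shifts supply to Qs = -26 + 2(P − 51) = -128 + 2P.
1129 - 8.5P = -128 + 2P gives buyer price Pb = 838/7; sellers receive Ps = 838/7 − 51 = 481/7.
New quantity: Q = 1129 − 8.5(838/7) = 780/7.
Buyer burden = 838/7 − 110 = 68/7; seller burden = 110 − 481/7 = 289/7.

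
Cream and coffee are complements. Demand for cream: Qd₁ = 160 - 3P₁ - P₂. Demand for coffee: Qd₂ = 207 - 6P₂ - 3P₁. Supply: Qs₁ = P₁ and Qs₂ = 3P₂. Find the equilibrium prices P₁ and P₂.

Market 1: 160 - 3P₁ - P₂ = P₁ → 4P₁ + P₂ = 160.
Market 2: 9P₂ + 3P₁ = 207.
Eliminating P₂: 9×(1) − 1×(2) gives 33P₁ = 1233, so P₁ = 411/11.
Back-substitute into (2): P₂ = (207 − 3×411/11) / 9 = 116/11.

P₁ = 411/11, P₂ = 116/11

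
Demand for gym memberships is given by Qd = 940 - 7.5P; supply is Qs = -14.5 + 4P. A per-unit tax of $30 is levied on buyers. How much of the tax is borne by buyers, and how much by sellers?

Pre-tax equilibrium: P* = 83, Q* = 317.5.
Tax on buyers shifts demand to Qd = 940 − 7.5(P + 30) = 715 - 7.5P.
715 - 7.5P = -14.5 + 4P gives seller price Ps = 1459/23; buyers pay Pb = 1459/23 + 30 = 2149/23.
New quantity: Q = 940 − 7.5(2149/23) = 11005/46.
Buyer burden = 2149/23 − 83 = 240/23; seller burden = 83 − 1459/23 = 450/23.

Buyers bear 240/23, sellers bear 450/23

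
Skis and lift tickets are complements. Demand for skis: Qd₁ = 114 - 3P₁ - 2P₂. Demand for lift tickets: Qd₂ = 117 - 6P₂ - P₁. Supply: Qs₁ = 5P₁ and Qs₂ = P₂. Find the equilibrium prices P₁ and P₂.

Market 1: 114 - 3P₁ - 2P₂ = 5P₁ → 8P₁ + 2P₂ = 114.
Market 2: 7P₂ + P₁ = 117.
Eliminating P₂: 7×(1) − 2×(2) gives 54P₁ = 564, so P₁ = 94/9.
Back-substitute into (2): P₂ = (117 − 1×94/9) / 7 = 137/9.

P₁ = 94/9, P₂ = 137/9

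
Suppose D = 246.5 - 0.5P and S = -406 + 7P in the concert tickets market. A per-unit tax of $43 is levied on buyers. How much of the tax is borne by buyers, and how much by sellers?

Pre-tax equilibrium: P* = 87, Q* = 203.
Tax on buyers shifts demand to D = 246.5 − 0.5(P + 43) = 225 - 0.5P.
225 - 0.5P = -406 + 7P gives seller price Ps = 1262/15; buyers pay Pb = 1262/15 + 43 = 1907/15.
New quantity: Q = 246.5 − 0.5(1907/15) = 2744/15.
Buyer burden = 1907/15 − 87 = 602/15; seller burden = 87 − 1262/15 = 43/15.

Buyers bear 602/15, sellers bear 43/15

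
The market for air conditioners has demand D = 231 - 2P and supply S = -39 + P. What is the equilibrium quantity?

Set D = S: 231 - 2P = -39 + P.
270 = 3P, so P* = 90.
Q* = 231 − 2(90) = 51.

Q* = 51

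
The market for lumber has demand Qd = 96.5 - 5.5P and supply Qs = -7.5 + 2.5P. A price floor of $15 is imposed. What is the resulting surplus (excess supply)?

Surplus = 16

Equilibrium price would be P* = 13, so the floor at 15 binds.
At P = 15: Qd = 14, Qs = 30.
Surplus = 30 − 14 = 16.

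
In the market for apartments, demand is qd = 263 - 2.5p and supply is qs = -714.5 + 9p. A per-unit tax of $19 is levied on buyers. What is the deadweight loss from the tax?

Pre-tax equilibrium: p* = 85, q* = 50.5.
Tax on buyers shifts demand to qd = 263 − 2.5(p + 19) = 215.5 - 2.5p.
215.5 - 2.5p = -714.5 + 9p gives seller price ps = 1860/23; buyers pay pb = 1860/23 + 19 = 2297/23.
New quantity: q = 263 − 2.5(2297/23) = 613/46.
DWL = ½ × 19 × (50.5 − 613/46) = 16245/46.

Deadweight loss = 16245/46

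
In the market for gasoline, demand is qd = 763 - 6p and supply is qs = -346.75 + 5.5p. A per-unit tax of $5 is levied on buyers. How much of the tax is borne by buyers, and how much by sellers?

Pre-tax equilibrium: p* = 96.5, q* = 184.
Tax on buyers shifts demand to qd = 763 − 6(p + 5) = 733 - 6p.
733 - 6p = -346.75 + 5.5p gives seller price ps = 4319/46; buyers pay pb = 4319/46 + 5 = 4549/46.
New quantity: q = 763 − 6(4549/46) = 3902/23.
Buyer burden = 4549/46 − 96.5 = 55/23; seller burden = 96.5 − 4319/46 = 60/23.

Buyers bear 55/23, sellers bear 60/23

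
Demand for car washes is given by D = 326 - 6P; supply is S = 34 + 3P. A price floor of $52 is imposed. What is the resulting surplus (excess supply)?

Surplus = 176

Equilibrium price would be P* = 292/9, so the floor at 52 binds.
At P = 52: D = 14, S = 190.
Surplus = 190 − 14 = 176.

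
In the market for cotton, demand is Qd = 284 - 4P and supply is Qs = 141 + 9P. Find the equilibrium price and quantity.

P* = 11, Q* = 240

Set Qd = Qs: 284 - 4P = 141 + 9P.
143 = 13P, so P* = 11.
Q* = 284 − 4(11) = 240.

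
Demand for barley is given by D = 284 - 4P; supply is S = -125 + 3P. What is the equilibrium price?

P* = 409/7

Set D = S: 284 - 4P = -125 + 3P.
409 = 7P, so P* = 409/7.
Q* = 284 − 4(409/7) = 352/7.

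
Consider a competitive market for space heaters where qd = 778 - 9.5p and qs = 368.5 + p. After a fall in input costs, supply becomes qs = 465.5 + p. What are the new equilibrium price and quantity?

Original equilibrium: p* = 39, q* = 407.5.
New equilibrium: 778 - 9.5p = 465.5 + p, so 312.5 = 10.5p and p' = 625/21; q' = 778 − 9.5(625/21) = 20801/42.

p' = 625/21, q' = 20801/42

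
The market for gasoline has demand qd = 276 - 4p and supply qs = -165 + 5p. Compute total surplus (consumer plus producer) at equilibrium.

Total surplus = 1440

Equilibrium: 276 - 4p = -165 + 5p gives p* = 49, q* = 80.
Demand choke price: p = 69; supply starts at p = 33.
CS = ½(69 − 49)(80) = 800; PS = ½(49 − 33)(80) = 640.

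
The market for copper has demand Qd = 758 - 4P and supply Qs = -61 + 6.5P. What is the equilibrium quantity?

Set Qd = Qs: 758 - 4P = -61 + 6.5P.
819 = 10.5P, so P* = 78.
Q* = 758 − 4(78) = 446.

Q* = 446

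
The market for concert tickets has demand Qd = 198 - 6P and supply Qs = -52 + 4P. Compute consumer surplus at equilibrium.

Consumer surplus = 192

Equilibrium: 198 - 6P = -52 + 4P gives P* = 25, Q* = 48.
Demand choke price (Qd = 0): P = 33.
CS = ½(33 − 25)(48) = 192.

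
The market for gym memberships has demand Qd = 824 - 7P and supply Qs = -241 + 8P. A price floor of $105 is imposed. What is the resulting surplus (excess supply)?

Surplus = 510

Equilibrium price would be P* = 71, so the floor at 105 binds.
At P = 105: Qd = 89, Qs = 599.
Surplus = 599 − 89 = 510.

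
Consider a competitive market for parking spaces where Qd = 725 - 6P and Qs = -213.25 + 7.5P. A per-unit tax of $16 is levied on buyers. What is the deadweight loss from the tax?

Pre-tax equilibrium: P* = 69.5, Q* = 308.
Tax on buyers shifts demand to Qd = 725 − 6(P + 16) = 629 - 6P.
629 - 6P = -213.25 + 7.5P gives seller price Ps = 1123/18; buyers pay Pb = 1123/18 + 16 = 1411/18.
New quantity: Q = 725 − 6(1411/18) = 764/3.
DWL = ½ × 16 × (308 − 764/3) = 1280/3.

Deadweight loss = 1280/3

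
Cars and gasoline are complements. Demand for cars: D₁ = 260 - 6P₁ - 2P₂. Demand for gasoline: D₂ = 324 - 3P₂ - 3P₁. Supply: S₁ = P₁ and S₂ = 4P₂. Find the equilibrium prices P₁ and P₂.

Market 1: 260 - 6P₁ - 2P₂ = P₁ → 7P₁ + 2P₂ = 260.
Market 2: 7P₂ + 3P₁ = 324.
Eliminating P₂: 7×(1) − 2×(2) gives 43P₁ = 1172, so P₁ = 1172/43.
Back-substitute into (2): P₂ = (324 − 3×1172/43) / 7 = 1488/43.

P₁ = 1172/43, P₂ = 1488/43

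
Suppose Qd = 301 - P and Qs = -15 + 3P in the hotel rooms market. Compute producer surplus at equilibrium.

Equilibrium: 301 - P = -15 + 3P gives P* = 79, Q* = 222.
Supply starts at P = 5 (where Qs = 0).
PS = ½(79 − 5)(222) = 8214.

Producer surplus = 8214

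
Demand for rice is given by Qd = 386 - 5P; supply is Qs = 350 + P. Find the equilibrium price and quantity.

Set Qd = Qs: 386 - 5P = 350 + P.
36 = 6P, so P* = 6.
Q* = 386 − 5(6) = 356.

P* = 6, Q* = 356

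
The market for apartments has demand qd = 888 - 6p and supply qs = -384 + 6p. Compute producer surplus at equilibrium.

Equilibrium: 888 - 6p = -384 + 6p gives p* = 106, q* = 252.
Supply starts at p = 64 (where qs = 0).
PS = ½(106 − 64)(252) = 5292.

Producer surplus = 5292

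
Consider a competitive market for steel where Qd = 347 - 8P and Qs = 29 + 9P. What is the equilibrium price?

Set Qd = Qs: 347 - 8P = 29 + 9P.
318 = 17P, so P* = 318/17.
Q* = 347 − 8(318/17) = 3355/17.

P* = 318/17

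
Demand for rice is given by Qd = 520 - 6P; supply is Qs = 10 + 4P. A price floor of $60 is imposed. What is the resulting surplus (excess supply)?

Equilibrium price would be P* = 51, so the floor at 60 binds.
At P = 60: Qd = 160, Qs = 250.
Surplus = 250 − 160 = 90.

Surplus = 90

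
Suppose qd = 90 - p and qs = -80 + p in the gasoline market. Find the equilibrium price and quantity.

Set qd = qs: 90 - p = -80 + p.
170 = 2p, so p* = 85.
q* = 90 − 1(85) = 5.

p* = 85, q* = 5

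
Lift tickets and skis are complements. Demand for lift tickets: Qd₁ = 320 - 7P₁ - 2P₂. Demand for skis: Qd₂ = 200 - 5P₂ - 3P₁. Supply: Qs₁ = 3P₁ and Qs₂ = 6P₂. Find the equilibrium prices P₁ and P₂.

Market 1: 320 - 7P₁ - 2P₂ = 3P₁ → 10P₁ + 2P₂ = 320.
Market 2: 11P₂ + 3P₁ = 200.
Eliminating P₂: 11×(1) − 2×(2) gives 104P₁ = 3120, so P₁ = 30.
Back-substitute into (2): P₂ = (200 − 3×30) / 11 = 10.

P₁ = 30, P₂ = 10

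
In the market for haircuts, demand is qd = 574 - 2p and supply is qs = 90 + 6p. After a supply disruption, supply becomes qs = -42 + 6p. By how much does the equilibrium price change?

Original equilibrium: p* = 60.5, q* = 453.
New equilibrium: 574 - 2p = -42 + 6p, so 616 = 8p and p' = 77; q' = 574 − 2(77) = 420.
Change in price: 77 − 60.5 = 16.5.

Δp = 16.5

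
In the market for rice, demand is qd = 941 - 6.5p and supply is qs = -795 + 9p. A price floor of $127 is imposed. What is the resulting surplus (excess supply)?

Equilibrium price would be p* = 112, so the floor at 127 binds.
At p = 127: qd = 115.5, qs = 348.
Surplus = 348 − 115.5 = 232.5.

Surplus = 232.5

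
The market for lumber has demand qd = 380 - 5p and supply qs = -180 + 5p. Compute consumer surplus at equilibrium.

Equilibrium: 380 - 5p = -180 + 5p gives p* = 56, q* = 100.
Demand choke price (qd = 0): p = 76.
CS = ½(76 − 56)(100) = 1000.

Consumer surplus = 1000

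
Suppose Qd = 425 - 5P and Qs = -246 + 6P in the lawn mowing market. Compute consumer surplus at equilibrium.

Consumer surplus = 1440

Equilibrium: 425 - 5P = -246 + 6P gives P* = 61, Q* = 120.
Demand choke price (Qd = 0): P = 85.
CS = ½(85 − 61)(120) = 1440.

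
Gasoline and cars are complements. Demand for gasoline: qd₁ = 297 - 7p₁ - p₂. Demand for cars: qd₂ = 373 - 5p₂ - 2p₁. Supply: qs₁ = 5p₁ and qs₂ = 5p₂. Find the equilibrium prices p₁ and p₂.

p₁ = 2597/118, p₂ = 1941/59

Market 1: 297 - 7p₁ - p₂ = 5p₁ → 12p₁ + p₂ = 297.
Market 2: 10p₂ + 2p₁ = 373.
Eliminating p₂: 10×(1) − 1×(2) gives 118p₁ = 2597, so p₁ = 2597/118.
Back-substitute into (2): p₂ = (373 − 2×2597/118) / 10 = 1941/59.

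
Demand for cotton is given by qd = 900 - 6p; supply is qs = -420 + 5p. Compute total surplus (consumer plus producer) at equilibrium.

Total surplus = 5940

Equilibrium: 900 - 6p = -420 + 5p gives p* = 120, q* = 180.
Demand choke price: p = 150; supply starts at p = 84.
CS = ½(150 − 120)(180) = 2700; PS = ½(120 − 84)(180) = 3240.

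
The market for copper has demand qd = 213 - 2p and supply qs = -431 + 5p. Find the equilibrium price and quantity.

p* = 92, q* = 29

Set qd = qs: 213 - 2p = -431 + 5p.
644 = 7p, so p* = 92.
q* = 213 − 2(92) = 29.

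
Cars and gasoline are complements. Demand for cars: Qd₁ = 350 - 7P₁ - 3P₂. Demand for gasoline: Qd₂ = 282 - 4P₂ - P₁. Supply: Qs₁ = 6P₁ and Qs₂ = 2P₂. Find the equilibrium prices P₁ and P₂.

Market 1: 350 - 7P₁ - 3P₂ = 6P₁ → 13P₁ + 3P₂ = 350.
Market 2: 6P₂ + P₁ = 282.
Eliminating P₂: 6×(1) − 3×(2) gives 75P₁ = 1254, so P₁ = 16.72.
Back-substitute into (2): P₂ = (282 − 1×16.72) / 6 = 3316/75.

P₁ = 16.72, P₂ = 3316/75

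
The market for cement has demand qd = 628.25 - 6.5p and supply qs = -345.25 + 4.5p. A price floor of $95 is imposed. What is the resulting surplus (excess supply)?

Equilibrium price would be p* = 88.5, so the floor at 95 binds.
At p = 95: qd = 10.75, qs = 82.25.
Surplus = 82.25 − 10.75 = 71.5.

Surplus = 71.5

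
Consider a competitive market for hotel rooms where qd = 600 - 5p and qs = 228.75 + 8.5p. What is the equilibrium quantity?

Set qd = qs: 600 - 5p = 228.75 + 8.5p.
371.25 = 13.5p, so p* = 27.5.
q* = 600 − 5(27.5) = 462.5.

q* = 462.5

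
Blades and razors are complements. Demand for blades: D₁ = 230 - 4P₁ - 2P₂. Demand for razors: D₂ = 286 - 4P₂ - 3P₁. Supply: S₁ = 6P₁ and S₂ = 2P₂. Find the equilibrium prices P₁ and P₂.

P₁ = 404/27, P₂ = 1085/27

Market 1: 230 - 4P₁ - 2P₂ = 6P₁ → 10P₁ + 2P₂ = 230.
Market 2: 6P₂ + 3P₁ = 286.
Eliminating P₂: 6×(1) − 2×(2) gives 54P₁ = 808, so P₁ = 404/27.
Back-substitute into (2): P₂ = (286 − 3×404/27) / 6 = 1085/27.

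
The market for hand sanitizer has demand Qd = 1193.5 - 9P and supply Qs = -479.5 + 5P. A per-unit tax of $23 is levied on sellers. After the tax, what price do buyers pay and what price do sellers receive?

Pre-tax equilibrium: P* = 119.5, Q* = 118.
Tax on sellers shifts supply to Qs = -479.5 + 5(P − 23) = -594.5 + 5P.
1193.5 - 9P = -594.5 + 5P gives buyer price Pb = 894/7; sellers receive Ps = 894/7 − 23 = 733/7.
New quantity: Q = 1193.5 − 9(894/7) = 617/14.

Buyers pay 894/7, sellers receive 733/7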